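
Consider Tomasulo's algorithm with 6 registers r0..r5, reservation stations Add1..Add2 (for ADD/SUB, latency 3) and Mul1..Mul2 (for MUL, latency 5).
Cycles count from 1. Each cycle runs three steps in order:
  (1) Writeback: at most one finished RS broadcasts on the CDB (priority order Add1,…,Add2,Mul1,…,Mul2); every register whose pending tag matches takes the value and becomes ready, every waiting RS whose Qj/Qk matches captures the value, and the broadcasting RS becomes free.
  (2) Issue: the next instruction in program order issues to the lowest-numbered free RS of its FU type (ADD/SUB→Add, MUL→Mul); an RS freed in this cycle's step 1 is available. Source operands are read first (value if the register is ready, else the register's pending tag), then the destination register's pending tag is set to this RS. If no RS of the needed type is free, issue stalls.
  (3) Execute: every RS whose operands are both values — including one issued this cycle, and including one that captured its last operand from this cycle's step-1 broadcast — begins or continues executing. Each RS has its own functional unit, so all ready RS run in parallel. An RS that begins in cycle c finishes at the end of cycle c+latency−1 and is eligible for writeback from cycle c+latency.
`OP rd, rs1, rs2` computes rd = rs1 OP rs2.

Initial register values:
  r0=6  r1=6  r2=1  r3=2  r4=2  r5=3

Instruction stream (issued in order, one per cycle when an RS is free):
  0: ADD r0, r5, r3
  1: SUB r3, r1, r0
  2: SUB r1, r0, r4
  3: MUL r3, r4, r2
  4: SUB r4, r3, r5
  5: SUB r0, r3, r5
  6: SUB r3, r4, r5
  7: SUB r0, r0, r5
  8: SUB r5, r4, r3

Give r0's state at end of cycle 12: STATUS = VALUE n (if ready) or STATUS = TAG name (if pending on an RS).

cycle 1: issue ADD r0<-Add1 // r0:Add1,r1:6,r2:1,r3:2,r4:2,r5:3
cycle 2: issue SUB r3<-Add2 // r0:Add1,r1:6,r2:1,r3:Add2,r4:2,r5:3
cycle 3: stall // r0:Add1,r1:6,r2:1,r3:Add2,r4:2,r5:3
cycle 4: CDB Add1=5; issue SUB r1<-Add1 // r0:5,r1:Add1,r2:1,r3:Add2,r4:2,r5:3
cycle 5: issue MUL r3<-Mul1 // r0:5,r1:Add1,r2:1,r3:Mul1,r4:2,r5:3
cycle 6: stall // r0:5,r1:Add1,r2:1,r3:Mul1,r4:2,r5:3
cycle 7: CDB Add1=3; issue SUB r4<-Add1 // r0:5,r1:3,r2:1,r3:Mul1,r4:Add1,r5:3
cycle 8: CDB Add2=1; issue SUB r0<-Add2 // r0:Add2,r1:3,r2:1,r3:Mul1,r4:Add1,r5:3
cycle 9: stall // r0:Add2,r1:3,r2:1,r3:Mul1,r4:Add1,r5:3
cycle 10: CDB Mul1=2; stall // r0:Add2,r1:3,r2:1,r3:2,r4:Add1,r5:3
cycle 11: stall // r0:Add2,r1:3,r2:1,r3:2,r4:Add1,r5:3
cycle 12: stall // r0:Add2,r1:3,r2:1,r3:2,r4:Add1,r5:3

STATUS = TAG Add2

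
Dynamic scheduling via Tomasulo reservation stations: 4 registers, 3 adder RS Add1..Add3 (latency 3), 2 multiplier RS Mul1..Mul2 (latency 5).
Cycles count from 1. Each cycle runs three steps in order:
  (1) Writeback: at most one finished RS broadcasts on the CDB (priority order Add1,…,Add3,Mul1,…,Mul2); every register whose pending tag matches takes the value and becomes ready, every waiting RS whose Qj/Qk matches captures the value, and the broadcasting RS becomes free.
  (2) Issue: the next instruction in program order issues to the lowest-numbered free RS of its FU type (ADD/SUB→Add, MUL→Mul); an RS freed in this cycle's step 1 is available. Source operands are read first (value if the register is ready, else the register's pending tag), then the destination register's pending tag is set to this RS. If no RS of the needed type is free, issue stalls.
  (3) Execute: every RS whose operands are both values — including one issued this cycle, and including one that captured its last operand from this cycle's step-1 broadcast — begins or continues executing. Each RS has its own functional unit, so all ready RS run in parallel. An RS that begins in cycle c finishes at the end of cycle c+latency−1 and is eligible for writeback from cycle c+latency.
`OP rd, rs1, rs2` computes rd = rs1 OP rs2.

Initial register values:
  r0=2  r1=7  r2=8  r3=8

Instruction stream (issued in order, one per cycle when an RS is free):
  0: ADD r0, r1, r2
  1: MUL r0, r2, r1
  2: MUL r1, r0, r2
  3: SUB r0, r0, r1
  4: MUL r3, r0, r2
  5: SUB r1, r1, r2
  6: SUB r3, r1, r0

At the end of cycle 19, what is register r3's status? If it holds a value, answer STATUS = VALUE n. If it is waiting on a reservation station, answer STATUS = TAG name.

c1: issue ADD r0<-Add1 | r0:Add1,r1:7,r2:8,r3:8
c2: issue MUL r0<-Mul1 | r0:Mul1,r1:7,r2:8,r3:8
c3: issue MUL r1<-Mul2 | r0:Mul1,r1:Mul2,r2:8,r3:8
c4: CDB Add1=15; issue SUB r0<-Add1 | r0:Add1,r1:Mul2,r2:8,r3:8
c5: stall | r0:Add1,r1:Mul2,r2:8,r3:8
c6: stall | r0:Add1,r1:Mul2,r2:8,r3:8
c7: CDB Mul1=56; issue MUL r3<-Mul1 | r0:Add1,r1:Mul2,r2:8,r3:Mul1
c8: issue SUB r1<-Add2 | r0:Add1,r1:Add2,r2:8,r3:Mul1
c9: issue SUB r3<-Add3 | r0:Add1,r1:Add2,r2:8,r3:Add3
c10: - | r0:Add1,r1:Add2,r2:8,r3:Add3
c11: - | r0:Add1,r1:Add2,r2:8,r3:Add3
c12: CDB Mul2=448 | r0:Add1,r1:Add2,r2:8,r3:Add3
c13: - | r0:Add1,r1:Add2,r2:8,r3:Add3
c14: - | r0:Add1,r1:Add2,r2:8,r3:Add3
c15: CDB Add1=-392 | r0:-392,r1:Add2,r2:8,r3:Add3
c16: CDB Add2=440 | r0:-392,r1:440,r2:8,r3:Add3
c17: - | r0:-392,r1:440,r2:8,r3:Add3
c18: - | r0:-392,r1:440,r2:8,r3:Add3
c19: CDB Add3=832 | r0:-392,r1:440,r2:8,r3:832

STATUS = VALUE 832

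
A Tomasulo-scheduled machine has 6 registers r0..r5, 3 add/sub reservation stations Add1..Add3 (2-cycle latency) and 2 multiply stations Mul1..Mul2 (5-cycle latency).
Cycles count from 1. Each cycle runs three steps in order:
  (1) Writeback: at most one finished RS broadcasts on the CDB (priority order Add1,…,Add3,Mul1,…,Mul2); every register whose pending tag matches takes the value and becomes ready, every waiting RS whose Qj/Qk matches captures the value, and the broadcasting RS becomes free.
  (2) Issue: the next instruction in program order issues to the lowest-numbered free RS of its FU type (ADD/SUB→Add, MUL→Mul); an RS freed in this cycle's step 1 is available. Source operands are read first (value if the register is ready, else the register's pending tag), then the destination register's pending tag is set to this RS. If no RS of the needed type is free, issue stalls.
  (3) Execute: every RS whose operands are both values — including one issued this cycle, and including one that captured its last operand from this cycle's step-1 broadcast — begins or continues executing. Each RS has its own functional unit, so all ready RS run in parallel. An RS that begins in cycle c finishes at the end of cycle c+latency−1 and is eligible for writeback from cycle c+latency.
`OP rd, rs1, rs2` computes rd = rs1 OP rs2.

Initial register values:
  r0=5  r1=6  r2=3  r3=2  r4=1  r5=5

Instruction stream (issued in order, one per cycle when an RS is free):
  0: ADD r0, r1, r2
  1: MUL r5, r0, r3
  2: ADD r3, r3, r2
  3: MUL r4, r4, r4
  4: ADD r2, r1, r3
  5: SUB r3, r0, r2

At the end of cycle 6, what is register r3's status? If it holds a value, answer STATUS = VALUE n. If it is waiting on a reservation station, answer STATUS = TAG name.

  c1: issue ADD r0<-Add1  regs: r0:Add1,r1:6,r2:3,r3:2,r4:1,r5:5
  c2: issue MUL r5<-Mul1  regs: r0:Add1,r1:6,r2:3,r3:2,r4:1,r5:Mul1
  c3: CDB Add1=9; issue ADD r3<-Add1  regs: r0:9,r1:6,r2:3,r3:Add1,r4:1,r5:Mul1
  c4: issue MUL r4<-Mul2  regs: r0:9,r1:6,r2:3,r3:Add1,r4:Mul2,r5:Mul1
  c5: CDB Add1=5; issue ADD r2<-Add1  regs: r0:9,r1:6,r2:Add1,r3:5,r4:Mul2,r5:Mul1
  c6: issue SUB r3<-Add2  regs: r0:9,r1:6,r2:Add1,r3:Add2,r4:Mul2,r5:Mul1

STATUS = TAG Add2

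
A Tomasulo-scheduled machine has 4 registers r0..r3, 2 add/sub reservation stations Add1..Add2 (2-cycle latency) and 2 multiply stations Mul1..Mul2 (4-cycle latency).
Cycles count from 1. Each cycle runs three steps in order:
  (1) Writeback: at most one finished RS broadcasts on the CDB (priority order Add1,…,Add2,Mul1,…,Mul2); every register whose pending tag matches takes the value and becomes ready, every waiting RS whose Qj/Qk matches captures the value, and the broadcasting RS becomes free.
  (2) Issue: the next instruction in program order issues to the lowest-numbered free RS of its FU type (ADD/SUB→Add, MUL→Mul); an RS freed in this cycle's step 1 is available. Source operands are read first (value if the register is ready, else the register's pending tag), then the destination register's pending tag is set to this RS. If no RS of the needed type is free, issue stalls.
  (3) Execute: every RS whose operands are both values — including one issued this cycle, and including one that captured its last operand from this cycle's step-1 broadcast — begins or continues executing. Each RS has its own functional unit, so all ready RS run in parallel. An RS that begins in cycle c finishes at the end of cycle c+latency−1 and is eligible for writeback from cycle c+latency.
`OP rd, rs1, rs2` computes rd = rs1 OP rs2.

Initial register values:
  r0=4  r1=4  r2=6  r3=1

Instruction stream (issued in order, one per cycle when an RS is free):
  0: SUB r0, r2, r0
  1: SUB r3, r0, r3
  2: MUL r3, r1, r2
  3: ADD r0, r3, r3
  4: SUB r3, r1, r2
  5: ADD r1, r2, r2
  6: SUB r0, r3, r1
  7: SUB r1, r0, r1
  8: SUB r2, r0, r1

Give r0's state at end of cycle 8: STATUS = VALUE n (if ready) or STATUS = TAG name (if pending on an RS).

STATUS = TAG Add1

cycle 1: issue SUB r0<-Add1 // r0:Add1,r1:4,r2:6,r3:1
cycle 2: issue SUB r3<-Add2 // r0:Add1,r1:4,r2:6,r3:Add2
cycle 3: CDB Add1=2; issue MUL r3<-Mul1 // r0:2,r1:4,r2:6,r3:Mul1
cycle 4: issue ADD r0<-Add1 // r0:Add1,r1:4,r2:6,r3:Mul1
cycle 5: CDB Add2=1; issue SUB r3<-Add2 // r0:Add1,r1:4,r2:6,r3:Add2
cycle 6: stall // r0:Add1,r1:4,r2:6,r3:Add2
cycle 7: CDB Add2=-2; issue ADD r1<-Add2 // r0:Add1,r1:Add2,r2:6,r3:-2
cycle 8: CDB Mul1=24; stall // r0:Add1,r1:Add2,r2:6,r3:-2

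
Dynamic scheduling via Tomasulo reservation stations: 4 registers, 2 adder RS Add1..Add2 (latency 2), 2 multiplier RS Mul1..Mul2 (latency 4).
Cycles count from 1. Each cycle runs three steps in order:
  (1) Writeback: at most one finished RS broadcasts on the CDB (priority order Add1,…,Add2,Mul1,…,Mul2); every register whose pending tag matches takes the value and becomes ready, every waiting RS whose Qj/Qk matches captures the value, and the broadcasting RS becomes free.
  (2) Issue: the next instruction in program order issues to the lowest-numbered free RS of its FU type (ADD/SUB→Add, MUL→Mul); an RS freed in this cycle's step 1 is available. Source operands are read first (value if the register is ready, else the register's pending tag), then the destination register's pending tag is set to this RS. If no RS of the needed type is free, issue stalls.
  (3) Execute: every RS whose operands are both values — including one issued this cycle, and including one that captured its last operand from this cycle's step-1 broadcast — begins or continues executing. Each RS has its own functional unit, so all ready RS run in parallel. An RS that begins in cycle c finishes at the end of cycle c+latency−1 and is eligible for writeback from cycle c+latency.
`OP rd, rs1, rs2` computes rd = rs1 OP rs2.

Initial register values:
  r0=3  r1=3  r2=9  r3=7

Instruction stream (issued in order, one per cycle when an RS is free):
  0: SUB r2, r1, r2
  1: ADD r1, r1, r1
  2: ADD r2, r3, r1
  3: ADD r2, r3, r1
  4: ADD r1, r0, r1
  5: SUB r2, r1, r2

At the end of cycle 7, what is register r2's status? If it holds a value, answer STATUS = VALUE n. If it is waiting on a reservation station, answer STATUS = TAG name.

STATUS = TAG Add2

  c1: issue SUB r2<-Add1  regs: r0:3,r1:3,r2:Add1,r3:7
  c2: issue ADD r1<-Add2  regs: r0:3,r1:Add2,r2:Add1,r3:7
  c3: CDB Add1=-6; issue ADD r2<-Add1  regs: r0:3,r1:Add2,r2:Add1,r3:7
  c4: CDB Add2=6; issue ADD r2<-Add2  regs: r0:3,r1:6,r2:Add2,r3:7
  c5: stall  regs: r0:3,r1:6,r2:Add2,r3:7
  c6: CDB Add1=13; issue ADD r1<-Add1  regs: r0:3,r1:Add1,r2:Add2,r3:7
  c7: CDB Add2=13; issue SUB r2<-Add2  regs: r0:3,r1:Add1,r2:Add2,r3:7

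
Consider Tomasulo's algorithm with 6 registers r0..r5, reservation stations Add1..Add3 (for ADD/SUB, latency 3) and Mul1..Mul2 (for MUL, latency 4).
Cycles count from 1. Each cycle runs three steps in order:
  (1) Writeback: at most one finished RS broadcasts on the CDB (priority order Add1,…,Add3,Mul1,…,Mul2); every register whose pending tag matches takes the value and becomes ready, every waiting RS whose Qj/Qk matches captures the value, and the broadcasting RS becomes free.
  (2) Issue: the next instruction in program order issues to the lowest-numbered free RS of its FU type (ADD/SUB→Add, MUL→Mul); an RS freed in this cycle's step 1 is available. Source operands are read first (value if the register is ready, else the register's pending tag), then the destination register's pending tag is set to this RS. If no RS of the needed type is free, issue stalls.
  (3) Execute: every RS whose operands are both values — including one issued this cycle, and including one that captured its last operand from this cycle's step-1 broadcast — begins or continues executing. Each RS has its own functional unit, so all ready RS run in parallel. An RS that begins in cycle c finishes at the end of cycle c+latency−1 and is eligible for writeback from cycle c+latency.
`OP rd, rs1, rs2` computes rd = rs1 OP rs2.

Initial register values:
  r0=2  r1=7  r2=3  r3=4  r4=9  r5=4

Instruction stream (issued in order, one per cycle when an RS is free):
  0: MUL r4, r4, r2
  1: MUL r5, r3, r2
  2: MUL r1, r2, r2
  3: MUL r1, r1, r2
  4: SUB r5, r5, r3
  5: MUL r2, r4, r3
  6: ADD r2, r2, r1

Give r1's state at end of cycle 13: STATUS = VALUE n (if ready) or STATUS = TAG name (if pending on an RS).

c1: issue MUL r4<-Mul1 | r0:2,r1:7,r2:3,r3:4,r4:Mul1,r5:4
c2: issue MUL r5<-Mul2 | r0:2,r1:7,r2:3,r3:4,r4:Mul1,r5:Mul2
c3: stall | r0:2,r1:7,r2:3,r3:4,r4:Mul1,r5:Mul2
c4: stall | r0:2,r1:7,r2:3,r3:4,r4:Mul1,r5:Mul2
c5: CDB Mul1=27; issue MUL r1<-Mul1 | r0:2,r1:Mul1,r2:3,r3:4,r4:27,r5:Mul2
c6: CDB Mul2=12; issue MUL r1<-Mul2 | r0:2,r1:Mul2,r2:3,r3:4,r4:27,r5:12
c7: issue SUB r5<-Add1 | r0:2,r1:Mul2,r2:3,r3:4,r4:27,r5:Add1
c8: stall | r0:2,r1:Mul2,r2:3,r3:4,r4:27,r5:Add1
c9: CDB Mul1=9; issue MUL r2<-Mul1 | r0:2,r1:Mul2,r2:Mul1,r3:4,r4:27,r5:Add1
c10: CDB Add1=8; issue ADD r2<-Add1 | r0:2,r1:Mul2,r2:Add1,r3:4,r4:27,r5:8
c11: - | r0:2,r1:Mul2,r2:Add1,r3:4,r4:27,r5:8
c12: - | r0:2,r1:Mul2,r2:Add1,r3:4,r4:27,r5:8
c13: CDB Mul1=108 | r0:2,r1:Mul2,r2:Add1,r3:4,r4:27,r5:8

STATUS = TAG Mul2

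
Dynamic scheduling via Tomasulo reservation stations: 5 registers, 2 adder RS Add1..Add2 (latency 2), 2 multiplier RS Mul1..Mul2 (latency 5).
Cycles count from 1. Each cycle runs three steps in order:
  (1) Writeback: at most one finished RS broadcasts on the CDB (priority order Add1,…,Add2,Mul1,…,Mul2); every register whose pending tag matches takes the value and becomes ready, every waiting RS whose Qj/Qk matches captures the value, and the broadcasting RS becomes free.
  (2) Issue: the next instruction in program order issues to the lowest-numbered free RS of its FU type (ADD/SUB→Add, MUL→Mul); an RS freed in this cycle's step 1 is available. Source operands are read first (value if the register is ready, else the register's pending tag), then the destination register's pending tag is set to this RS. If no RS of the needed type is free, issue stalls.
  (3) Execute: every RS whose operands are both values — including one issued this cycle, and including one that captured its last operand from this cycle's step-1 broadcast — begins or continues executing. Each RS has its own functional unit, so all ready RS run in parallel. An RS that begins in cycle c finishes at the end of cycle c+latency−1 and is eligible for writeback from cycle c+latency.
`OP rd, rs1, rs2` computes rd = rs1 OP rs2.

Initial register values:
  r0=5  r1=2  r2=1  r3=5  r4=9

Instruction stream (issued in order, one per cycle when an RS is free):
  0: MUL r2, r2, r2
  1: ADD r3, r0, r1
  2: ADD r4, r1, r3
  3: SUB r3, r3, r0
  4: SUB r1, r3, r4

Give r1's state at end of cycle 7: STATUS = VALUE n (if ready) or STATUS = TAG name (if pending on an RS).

  c1: issue MUL r2<-Mul1  regs: r0:5,r1:2,r2:Mul1,r3:5,r4:9
  c2: issue ADD r3<-Add1  regs: r0:5,r1:2,r2:Mul1,r3:Add1,r4:9
  c3: issue ADD r4<-Add2  regs: r0:5,r1:2,r2:Mul1,r3:Add1,r4:Add2
  c4: CDB Add1=7; issue SUB r3<-Add1  regs: r0:5,r1:2,r2:Mul1,r3:Add1,r4:Add2
  c5: stall  regs: r0:5,r1:2,r2:Mul1,r3:Add1,r4:Add2
  c6: CDB Add1=2; issue SUB r1<-Add1  regs: r0:5,r1:Add1,r2:Mul1,r3:2,r4:Add2
  c7: CDB Add2=9  regs: r0:5,r1:Add1,r2:Mul1,r3:2,r4:9

STATUS = TAG Add1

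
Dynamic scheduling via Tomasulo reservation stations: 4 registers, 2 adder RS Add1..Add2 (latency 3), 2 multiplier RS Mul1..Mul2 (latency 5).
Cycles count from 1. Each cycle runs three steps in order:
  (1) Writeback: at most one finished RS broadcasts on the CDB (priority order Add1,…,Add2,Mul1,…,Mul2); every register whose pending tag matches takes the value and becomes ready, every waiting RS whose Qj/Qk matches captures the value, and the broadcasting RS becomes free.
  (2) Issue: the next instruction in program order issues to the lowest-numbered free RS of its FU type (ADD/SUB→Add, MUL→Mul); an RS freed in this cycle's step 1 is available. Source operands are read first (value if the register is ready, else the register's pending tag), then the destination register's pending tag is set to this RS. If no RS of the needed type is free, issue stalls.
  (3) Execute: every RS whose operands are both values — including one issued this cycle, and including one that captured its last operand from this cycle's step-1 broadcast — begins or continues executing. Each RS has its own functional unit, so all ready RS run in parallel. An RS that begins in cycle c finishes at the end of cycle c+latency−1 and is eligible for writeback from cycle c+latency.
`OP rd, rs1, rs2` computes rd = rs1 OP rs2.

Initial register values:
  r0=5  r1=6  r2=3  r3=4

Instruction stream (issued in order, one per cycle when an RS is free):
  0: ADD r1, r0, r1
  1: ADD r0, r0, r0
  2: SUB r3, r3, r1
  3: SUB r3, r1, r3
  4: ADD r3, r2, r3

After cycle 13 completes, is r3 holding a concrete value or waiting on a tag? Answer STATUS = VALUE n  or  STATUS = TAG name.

STATUS = VALUE 21

c1: issue ADD r1<-Add1 | r0:5,r1:Add1,r2:3,r3:4
c2: issue ADD r0<-Add2 | r0:Add2,r1:Add1,r2:3,r3:4
c3: stall | r0:Add2,r1:Add1,r2:3,r3:4
c4: CDB Add1=11; issue SUB r3<-Add1 | r0:Add2,r1:11,r2:3,r3:Add1
c5: CDB Add2=10; issue SUB r3<-Add2 | r0:10,r1:11,r2:3,r3:Add2
c6: stall | r0:10,r1:11,r2:3,r3:Add2
c7: CDB Add1=-7; issue ADD r3<-Add1 | r0:10,r1:11,r2:3,r3:Add1
c8: - | r0:10,r1:11,r2:3,r3:Add1
c9: - | r0:10,r1:11,r2:3,r3:Add1
c10: CDB Add2=18 | r0:10,r1:11,r2:3,r3:Add1
c11: - | r0:10,r1:11,r2:3,r3:Add1
c12: - | r0:10,r1:11,r2:3,r3:Add1
c13: CDB Add1=21 | r0:10,r1:11,r2:3,r3:21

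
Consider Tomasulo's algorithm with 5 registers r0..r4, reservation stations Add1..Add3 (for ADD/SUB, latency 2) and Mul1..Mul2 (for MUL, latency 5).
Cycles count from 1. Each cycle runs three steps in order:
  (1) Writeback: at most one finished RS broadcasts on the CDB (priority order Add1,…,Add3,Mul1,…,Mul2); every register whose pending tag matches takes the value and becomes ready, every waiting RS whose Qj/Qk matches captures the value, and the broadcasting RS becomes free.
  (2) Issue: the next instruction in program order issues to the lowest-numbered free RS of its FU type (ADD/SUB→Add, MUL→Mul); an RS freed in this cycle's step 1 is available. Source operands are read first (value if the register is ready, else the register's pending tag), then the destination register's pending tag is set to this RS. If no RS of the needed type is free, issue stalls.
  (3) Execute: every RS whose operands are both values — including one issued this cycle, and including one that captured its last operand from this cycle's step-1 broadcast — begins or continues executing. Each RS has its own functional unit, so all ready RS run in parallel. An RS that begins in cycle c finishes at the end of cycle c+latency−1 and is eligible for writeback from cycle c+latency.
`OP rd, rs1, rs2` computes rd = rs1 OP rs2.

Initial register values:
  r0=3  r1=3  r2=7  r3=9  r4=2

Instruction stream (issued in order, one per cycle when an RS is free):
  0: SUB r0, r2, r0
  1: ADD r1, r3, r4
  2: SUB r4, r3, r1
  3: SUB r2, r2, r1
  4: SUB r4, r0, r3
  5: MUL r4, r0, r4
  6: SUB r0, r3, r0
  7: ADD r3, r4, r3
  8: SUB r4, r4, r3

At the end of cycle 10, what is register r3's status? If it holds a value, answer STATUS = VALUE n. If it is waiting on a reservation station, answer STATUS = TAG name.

STATUS = TAG Add2

  c1: issue SUB r0<-Add1  regs: r0:Add1,r1:3,r2:7,r3:9,r4:2
  c2: issue ADD r1<-Add2  regs: r0:Add1,r1:Add2,r2:7,r3:9,r4:2
  c3: CDB Add1=4; issue SUB r4<-Add1  regs: r0:4,r1:Add2,r2:7,r3:9,r4:Add1
  c4: CDB Add2=11; issue SUB r2<-Add2  regs: r0:4,r1:11,r2:Add2,r3:9,r4:Add1
  c5: issue SUB r4<-Add3  regs: r0:4,r1:11,r2:Add2,r3:9,r4:Add3
  c6: CDB Add1=-2; issue MUL r4<-Mul1  regs: r0:4,r1:11,r2:Add2,r3:9,r4:Mul1
  c7: CDB Add2=-4; issue SUB r0<-Add1  regs: r0:Add1,r1:11,r2:-4,r3:9,r4:Mul1
  c8: CDB Add3=-5; issue ADD r3<-Add2  regs: r0:Add1,r1:11,r2:-4,r3:Add2,r4:Mul1
  c9: CDB Add1=5; issue SUB r4<-Add1  regs: r0:5,r1:11,r2:-4,r3:Add2,r4:Add1
  c10: -  regs: r0:5,r1:11,r2:-4,r3:Add2,r4:Add1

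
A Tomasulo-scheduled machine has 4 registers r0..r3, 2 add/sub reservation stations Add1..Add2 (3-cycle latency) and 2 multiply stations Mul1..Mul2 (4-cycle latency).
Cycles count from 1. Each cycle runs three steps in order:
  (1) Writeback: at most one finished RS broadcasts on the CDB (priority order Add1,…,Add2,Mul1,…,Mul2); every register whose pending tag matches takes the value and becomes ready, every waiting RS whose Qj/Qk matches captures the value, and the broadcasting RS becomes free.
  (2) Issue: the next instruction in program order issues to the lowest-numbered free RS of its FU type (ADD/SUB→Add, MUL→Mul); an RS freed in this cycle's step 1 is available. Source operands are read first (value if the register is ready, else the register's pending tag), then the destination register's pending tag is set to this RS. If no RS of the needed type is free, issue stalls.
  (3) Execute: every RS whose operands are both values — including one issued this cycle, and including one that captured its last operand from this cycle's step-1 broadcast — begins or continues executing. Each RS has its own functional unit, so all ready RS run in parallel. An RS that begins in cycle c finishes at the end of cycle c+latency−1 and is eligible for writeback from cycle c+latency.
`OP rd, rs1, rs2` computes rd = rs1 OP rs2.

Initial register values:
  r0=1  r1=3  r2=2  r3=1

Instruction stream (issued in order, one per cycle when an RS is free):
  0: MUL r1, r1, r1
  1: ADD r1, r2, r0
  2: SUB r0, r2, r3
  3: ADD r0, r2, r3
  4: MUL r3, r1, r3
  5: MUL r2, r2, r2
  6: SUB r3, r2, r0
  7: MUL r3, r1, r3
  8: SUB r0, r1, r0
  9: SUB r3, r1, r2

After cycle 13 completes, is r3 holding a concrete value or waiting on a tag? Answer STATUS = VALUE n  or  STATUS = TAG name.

STATUS = TAG Mul2

  c1: issue MUL r1<-Mul1  regs: r0:1,r1:Mul1,r2:2,r3:1
  c2: issue ADD r1<-Add1  regs: r0:1,r1:Add1,r2:2,r3:1
  c3: issue SUB r0<-Add2  regs: r0:Add2,r1:Add1,r2:2,r3:1
  c4: stall  regs: r0:Add2,r1:Add1,r2:2,r3:1
  c5: CDB Add1=3; issue ADD r0<-Add1  regs: r0:Add1,r1:3,r2:2,r3:1
  c6: CDB Add2=1; issue MUL r3<-Mul2  regs: r0:Add1,r1:3,r2:2,r3:Mul2
  c7: CDB Mul1=9; issue MUL r2<-Mul1  regs: r0:Add1,r1:3,r2:Mul1,r3:Mul2
  c8: CDB Add1=3; issue SUB r3<-Add1  regs: r0:3,r1:3,r2:Mul1,r3:Add1
  c9: stall  regs: r0:3,r1:3,r2:Mul1,r3:Add1
  c10: CDB Mul2=3; issue MUL r3<-Mul2  regs: r0:3,r1:3,r2:Mul1,r3:Mul2
  c11: CDB Mul1=4; issue SUB r0<-Add2  regs: r0:Add2,r1:3,r2:4,r3:Mul2
  c12: stall  regs: r0:Add2,r1:3,r2:4,r3:Mul2
  c13: stall  regs: r0:Add2,r1:3,r2:4,r3:Mul2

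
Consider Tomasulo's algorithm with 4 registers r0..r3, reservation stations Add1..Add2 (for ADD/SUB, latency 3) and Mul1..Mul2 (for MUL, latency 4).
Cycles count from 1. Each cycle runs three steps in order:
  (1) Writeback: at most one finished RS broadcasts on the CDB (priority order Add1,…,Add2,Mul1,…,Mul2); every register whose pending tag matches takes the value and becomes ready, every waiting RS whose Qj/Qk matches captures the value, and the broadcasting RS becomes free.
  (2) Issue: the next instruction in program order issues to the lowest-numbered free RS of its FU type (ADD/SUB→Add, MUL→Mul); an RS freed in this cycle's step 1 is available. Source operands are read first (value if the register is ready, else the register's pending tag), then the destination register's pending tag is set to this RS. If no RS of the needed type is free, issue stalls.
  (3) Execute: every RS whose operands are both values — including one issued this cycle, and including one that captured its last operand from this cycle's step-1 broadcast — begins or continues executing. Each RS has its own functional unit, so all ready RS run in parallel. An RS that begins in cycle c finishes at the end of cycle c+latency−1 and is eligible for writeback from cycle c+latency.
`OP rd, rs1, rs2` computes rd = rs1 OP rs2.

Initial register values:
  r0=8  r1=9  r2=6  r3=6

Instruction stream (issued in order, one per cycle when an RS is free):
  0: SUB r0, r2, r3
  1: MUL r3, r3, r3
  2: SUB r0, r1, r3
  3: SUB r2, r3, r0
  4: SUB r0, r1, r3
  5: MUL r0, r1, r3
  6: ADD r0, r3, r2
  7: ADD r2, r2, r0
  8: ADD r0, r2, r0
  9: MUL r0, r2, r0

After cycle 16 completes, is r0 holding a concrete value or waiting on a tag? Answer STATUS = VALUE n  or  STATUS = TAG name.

cycle 1: issue SUB r0<-Add1 // r0:Add1,r1:9,r2:6,r3:6
cycle 2: issue MUL r3<-Mul1 // r0:Add1,r1:9,r2:6,r3:Mul1
cycle 3: issue SUB r0<-Add2 // r0:Add2,r1:9,r2:6,r3:Mul1
cycle 4: CDB Add1=0; issue SUB r2<-Add1 // r0:Add2,r1:9,r2:Add1,r3:Mul1
cycle 5: stall // r0:Add2,r1:9,r2:Add1,r3:Mul1
cycle 6: CDB Mul1=36; stall // r0:Add2,r1:9,r2:Add1,r3:36
cycle 7: stall // r0:Add2,r1:9,r2:Add1,r3:36
cycle 8: stall // r0:Add2,r1:9,r2:Add1,r3:36
cycle 9: CDB Add2=-27; issue SUB r0<-Add2 // r0:Add2,r1:9,r2:Add1,r3:36
cycle 10: issue MUL r0<-Mul1 // r0:Mul1,r1:9,r2:Add1,r3:36
cycle 11: stall // r0:Mul1,r1:9,r2:Add1,r3:36
cycle 12: CDB Add1=63; issue ADD r0<-Add1 // r0:Add1,r1:9,r2:63,r3:36
cycle 13: CDB Add2=-27; issue ADD r2<-Add2 // r0:Add1,r1:9,r2:Add2,r3:36
cycle 14: CDB Mul1=324; stall // r0:Add1,r1:9,r2:Add2,r3:36
cycle 15: CDB Add1=99; issue ADD r0<-Add1 // r0:Add1,r1:9,r2:Add2,r3:36
cycle 16: issue MUL r0<-Mul1 // r0:Mul1,r1:9,r2:Add2,r3:36

STATUS = TAG Mul1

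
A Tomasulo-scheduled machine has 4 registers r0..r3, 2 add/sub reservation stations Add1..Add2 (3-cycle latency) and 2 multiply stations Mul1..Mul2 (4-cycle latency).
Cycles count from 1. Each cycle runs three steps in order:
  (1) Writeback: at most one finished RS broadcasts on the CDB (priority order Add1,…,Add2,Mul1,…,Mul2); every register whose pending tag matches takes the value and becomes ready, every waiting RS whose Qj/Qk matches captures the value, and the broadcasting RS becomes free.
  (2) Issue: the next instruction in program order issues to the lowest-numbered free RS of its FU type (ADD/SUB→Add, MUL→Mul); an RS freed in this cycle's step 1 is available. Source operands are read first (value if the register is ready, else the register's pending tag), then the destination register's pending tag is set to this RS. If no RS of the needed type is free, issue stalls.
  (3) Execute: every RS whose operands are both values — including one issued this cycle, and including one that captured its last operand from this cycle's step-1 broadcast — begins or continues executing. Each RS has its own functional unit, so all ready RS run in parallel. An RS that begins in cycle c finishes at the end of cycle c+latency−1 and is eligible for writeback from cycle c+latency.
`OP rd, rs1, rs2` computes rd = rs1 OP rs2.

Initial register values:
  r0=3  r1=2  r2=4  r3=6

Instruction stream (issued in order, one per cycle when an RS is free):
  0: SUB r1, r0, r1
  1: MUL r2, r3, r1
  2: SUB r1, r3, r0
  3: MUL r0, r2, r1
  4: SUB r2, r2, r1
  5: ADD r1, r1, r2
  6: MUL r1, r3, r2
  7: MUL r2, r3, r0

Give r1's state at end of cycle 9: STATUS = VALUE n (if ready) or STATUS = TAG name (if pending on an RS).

cycle 1: issue SUB r1<-Add1 // r0:3,r1:Add1,r2:4,r3:6
cycle 2: issue MUL r2<-Mul1 // r0:3,r1:Add1,r2:Mul1,r3:6
cycle 3: issue SUB r1<-Add2 // r0:3,r1:Add2,r2:Mul1,r3:6
cycle 4: CDB Add1=1; issue MUL r0<-Mul2 // r0:Mul2,r1:Add2,r2:Mul1,r3:6
cycle 5: issue SUB r2<-Add1 // r0:Mul2,r1:Add2,r2:Add1,r3:6
cycle 6: CDB Add2=3; issue ADD r1<-Add2 // r0:Mul2,r1:Add2,r2:Add1,r3:6
cycle 7: stall // r0:Mul2,r1:Add2,r2:Add1,r3:6
cycle 8: CDB Mul1=6; issue MUL r1<-Mul1 // r0:Mul2,r1:Mul1,r2:Add1,r3:6
cycle 9: stall // r0:Mul2,r1:Mul1,r2:Add1,r3:6

STATUS = TAG Mul1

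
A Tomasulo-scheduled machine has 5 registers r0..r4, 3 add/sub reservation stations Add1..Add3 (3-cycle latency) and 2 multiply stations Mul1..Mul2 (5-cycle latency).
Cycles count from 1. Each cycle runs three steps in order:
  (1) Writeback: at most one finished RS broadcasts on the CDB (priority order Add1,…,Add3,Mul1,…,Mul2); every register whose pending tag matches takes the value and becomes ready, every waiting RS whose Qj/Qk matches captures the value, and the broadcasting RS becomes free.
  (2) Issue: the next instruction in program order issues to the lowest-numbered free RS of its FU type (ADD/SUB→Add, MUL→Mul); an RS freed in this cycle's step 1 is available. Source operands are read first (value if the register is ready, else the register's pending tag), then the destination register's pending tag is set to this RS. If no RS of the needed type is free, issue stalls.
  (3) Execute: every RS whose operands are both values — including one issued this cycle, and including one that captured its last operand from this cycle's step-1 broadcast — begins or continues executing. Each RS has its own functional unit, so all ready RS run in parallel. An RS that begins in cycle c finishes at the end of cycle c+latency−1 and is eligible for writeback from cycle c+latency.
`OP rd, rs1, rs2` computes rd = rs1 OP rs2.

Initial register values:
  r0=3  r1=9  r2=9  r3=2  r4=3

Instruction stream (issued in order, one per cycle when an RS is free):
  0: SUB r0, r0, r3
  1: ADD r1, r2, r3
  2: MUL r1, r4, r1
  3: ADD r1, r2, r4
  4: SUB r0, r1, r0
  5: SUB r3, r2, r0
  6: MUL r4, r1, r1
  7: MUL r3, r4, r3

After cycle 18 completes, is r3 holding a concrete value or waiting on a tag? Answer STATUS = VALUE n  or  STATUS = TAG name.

cycle 1: issue SUB r0<-Add1 // r0:Add1,r1:9,r2:9,r3:2,r4:3
cycle 2: issue ADD r1<-Add2 // r0:Add1,r1:Add2,r2:9,r3:2,r4:3
cycle 3: issue MUL r1<-Mul1 // r0:Add1,r1:Mul1,r2:9,r3:2,r4:3
cycle 4: CDB Add1=1; issue ADD r1<-Add1 // r0:1,r1:Add1,r2:9,r3:2,r4:3
cycle 5: CDB Add2=11; issue SUB r0<-Add2 // r0:Add2,r1:Add1,r2:9,r3:2,r4:3
cycle 6: issue SUB r3<-Add3 // r0:Add2,r1:Add1,r2:9,r3:Add3,r4:3
cycle 7: CDB Add1=12; issue MUL r4<-Mul2 // r0:Add2,r1:12,r2:9,r3:Add3,r4:Mul2
cycle 8: stall // r0:Add2,r1:12,r2:9,r3:Add3,r4:Mul2
cycle 9: stall // r0:Add2,r1:12,r2:9,r3:Add3,r4:Mul2
cycle 10: CDB Add2=11; stall // r0:11,r1:12,r2:9,r3:Add3,r4:Mul2
cycle 11: CDB Mul1=33; issue MUL r3<-Mul1 // r0:11,r1:12,r2:9,r3:Mul1,r4:Mul2
cycle 12: CDB Mul2=144 // r0:11,r1:12,r2:9,r3:Mul1,r4:144
cycle 13: CDB Add3=-2 // r0:11,r1:12,r2:9,r3:Mul1,r4:144
cycle 14: - // r0:11,r1:12,r2:9,r3:Mul1,r4:144
cycle 15: - // r0:11,r1:12,r2:9,r3:Mul1,r4:144
cycle 16: - // r0:11,r1:12,r2:9,r3:Mul1,r4:144
cycle 17: - // r0:11,r1:12,r2:9,r3:Mul1,r4:144
cycle 18: CDB Mul1=-288 // r0:11,r1:12,r2:9,r3:-288,r4:144

STATUS = VALUE -288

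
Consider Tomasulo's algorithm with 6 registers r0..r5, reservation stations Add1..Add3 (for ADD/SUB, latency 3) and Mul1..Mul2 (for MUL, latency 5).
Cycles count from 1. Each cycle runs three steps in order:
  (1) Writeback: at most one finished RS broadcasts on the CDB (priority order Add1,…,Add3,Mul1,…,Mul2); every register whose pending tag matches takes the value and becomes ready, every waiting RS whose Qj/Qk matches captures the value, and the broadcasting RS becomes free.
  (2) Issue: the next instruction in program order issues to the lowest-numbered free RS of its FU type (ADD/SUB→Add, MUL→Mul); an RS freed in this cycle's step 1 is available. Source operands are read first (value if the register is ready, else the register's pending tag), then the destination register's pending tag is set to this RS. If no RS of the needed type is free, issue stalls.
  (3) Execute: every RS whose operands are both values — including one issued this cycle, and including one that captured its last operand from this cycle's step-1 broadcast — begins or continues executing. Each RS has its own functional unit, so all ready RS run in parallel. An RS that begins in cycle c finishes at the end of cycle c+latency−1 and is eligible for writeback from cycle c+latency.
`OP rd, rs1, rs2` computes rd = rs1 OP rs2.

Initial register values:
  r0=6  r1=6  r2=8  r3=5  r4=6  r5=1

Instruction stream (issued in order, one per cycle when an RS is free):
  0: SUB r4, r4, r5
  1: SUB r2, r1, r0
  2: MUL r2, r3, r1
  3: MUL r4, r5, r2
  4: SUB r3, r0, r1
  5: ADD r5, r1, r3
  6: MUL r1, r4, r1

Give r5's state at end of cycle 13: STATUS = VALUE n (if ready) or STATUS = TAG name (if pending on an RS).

STATUS = VALUE 6

cycle 1: issue SUB r4<-Add1 // r0:6,r1:6,r2:8,r3:5,r4:Add1,r5:1
cycle 2: issue SUB r2<-Add2 // r0:6,r1:6,r2:Add2,r3:5,r4:Add1,r5:1
cycle 3: issue MUL r2<-Mul1 // r0:6,r1:6,r2:Mul1,r3:5,r4:Add1,r5:1
cycle 4: CDB Add1=5; issue MUL r4<-Mul2 // r0:6,r1:6,r2:Mul1,r3:5,r4:Mul2,r5:1
cycle 5: CDB Add2=0; issue SUB r3<-Add1 // r0:6,r1:6,r2:Mul1,r3:Add1,r4:Mul2,r5:1
cycle 6: issue ADD r5<-Add2 // r0:6,r1:6,r2:Mul1,r3:Add1,r4:Mul2,r5:Add2
cycle 7: stall // r0:6,r1:6,r2:Mul1,r3:Add1,r4:Mul2,r5:Add2
cycle 8: CDB Add1=0; stall // r0:6,r1:6,r2:Mul1,r3:0,r4:Mul2,r5:Add2
cycle 9: CDB Mul1=30; issue MUL r1<-Mul1 // r0:6,r1:Mul1,r2:30,r3:0,r4:Mul2,r5:Add2
cycle 10: - // r0:6,r1:Mul1,r2:30,r3:0,r4:Mul2,r5:Add2
cycle 11: CDB Add2=6 // r0:6,r1:Mul1,r2:30,r3:0,r4:Mul2,r5:6
cycle 12: - // r0:6,r1:Mul1,r2:30,r3:0,r4:Mul2,r5:6
cycle 13: - // r0:6,r1:Mul1,r2:30,r3:0,r4:Mul2,r5:6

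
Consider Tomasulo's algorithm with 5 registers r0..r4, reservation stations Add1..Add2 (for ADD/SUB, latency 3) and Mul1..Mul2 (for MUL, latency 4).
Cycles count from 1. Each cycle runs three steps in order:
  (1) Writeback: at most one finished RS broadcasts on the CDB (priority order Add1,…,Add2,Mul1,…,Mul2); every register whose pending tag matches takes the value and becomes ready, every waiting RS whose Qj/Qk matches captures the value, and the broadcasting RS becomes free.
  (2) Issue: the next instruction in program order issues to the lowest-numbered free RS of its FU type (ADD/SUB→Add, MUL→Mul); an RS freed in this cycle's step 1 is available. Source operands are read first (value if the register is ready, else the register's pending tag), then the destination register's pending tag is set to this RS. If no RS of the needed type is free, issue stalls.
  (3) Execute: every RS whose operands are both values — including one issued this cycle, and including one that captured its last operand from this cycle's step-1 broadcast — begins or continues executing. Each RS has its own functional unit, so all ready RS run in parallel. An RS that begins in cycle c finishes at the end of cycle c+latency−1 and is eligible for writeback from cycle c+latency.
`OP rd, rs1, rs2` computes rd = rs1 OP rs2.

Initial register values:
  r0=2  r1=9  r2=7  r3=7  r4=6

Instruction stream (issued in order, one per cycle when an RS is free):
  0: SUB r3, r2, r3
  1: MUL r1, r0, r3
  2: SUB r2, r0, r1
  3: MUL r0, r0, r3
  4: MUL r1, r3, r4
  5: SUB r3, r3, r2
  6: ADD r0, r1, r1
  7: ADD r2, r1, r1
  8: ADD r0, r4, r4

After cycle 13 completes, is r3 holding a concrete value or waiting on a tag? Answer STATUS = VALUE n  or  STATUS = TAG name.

STATUS = TAG Add1

c1: issue SUB r3<-Add1 | r0:2,r1:9,r2:7,r3:Add1,r4:6
c2: issue MUL r1<-Mul1 | r0:2,r1:Mul1,r2:7,r3:Add1,r4:6
c3: issue SUB r2<-Add2 | r0:2,r1:Mul1,r2:Add2,r3:Add1,r4:6
c4: CDB Add1=0; issue MUL r0<-Mul2 | r0:Mul2,r1:Mul1,r2:Add2,r3:0,r4:6
c5: stall | r0:Mul2,r1:Mul1,r2:Add2,r3:0,r4:6
c6: stall | r0:Mul2,r1:Mul1,r2:Add2,r3:0,r4:6
c7: stall | r0:Mul2,r1:Mul1,r2:Add2,r3:0,r4:6
c8: CDB Mul1=0; issue MUL r1<-Mul1 | r0:Mul2,r1:Mul1,r2:Add2,r3:0,r4:6
c9: CDB Mul2=0; issue SUB r3<-Add1 | r0:0,r1:Mul1,r2:Add2,r3:Add1,r4:6
c10: stall | r0:0,r1:Mul1,r2:Add2,r3:Add1,r4:6
c11: CDB Add2=2; issue ADD r0<-Add2 | r0:Add2,r1:Mul1,r2:2,r3:Add1,r4:6
c12: CDB Mul1=0; stall | r0:Add2,r1:0,r2:2,r3:Add1,r4:6
c13: stall | r0:Add2,r1:0,r2:2,r3:Add1,r4:6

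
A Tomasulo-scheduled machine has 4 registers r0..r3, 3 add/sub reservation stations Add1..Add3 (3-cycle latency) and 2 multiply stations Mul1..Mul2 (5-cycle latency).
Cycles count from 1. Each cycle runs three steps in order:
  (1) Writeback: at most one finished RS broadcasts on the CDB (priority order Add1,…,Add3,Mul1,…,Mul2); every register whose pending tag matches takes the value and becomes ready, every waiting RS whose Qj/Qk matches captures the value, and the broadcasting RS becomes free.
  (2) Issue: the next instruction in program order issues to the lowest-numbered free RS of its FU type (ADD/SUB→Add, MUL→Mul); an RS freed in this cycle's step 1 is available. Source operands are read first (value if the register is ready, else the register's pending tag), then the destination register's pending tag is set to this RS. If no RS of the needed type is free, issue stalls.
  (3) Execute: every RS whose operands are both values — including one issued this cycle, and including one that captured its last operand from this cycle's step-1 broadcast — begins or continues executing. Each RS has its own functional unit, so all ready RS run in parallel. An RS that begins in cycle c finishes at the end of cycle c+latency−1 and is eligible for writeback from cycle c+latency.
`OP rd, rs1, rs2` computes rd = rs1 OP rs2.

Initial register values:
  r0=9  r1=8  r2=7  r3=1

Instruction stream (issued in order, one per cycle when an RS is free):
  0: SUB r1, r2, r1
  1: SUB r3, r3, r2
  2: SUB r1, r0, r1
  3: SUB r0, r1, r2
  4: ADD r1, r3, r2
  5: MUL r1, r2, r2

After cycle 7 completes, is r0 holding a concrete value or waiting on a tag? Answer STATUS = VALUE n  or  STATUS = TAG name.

c1: issue SUB r1<-Add1 | r0:9,r1:Add1,r2:7,r3:1
c2: issue SUB r3<-Add2 | r0:9,r1:Add1,r2:7,r3:Add2
c3: issue SUB r1<-Add3 | r0:9,r1:Add3,r2:7,r3:Add2
c4: CDB Add1=-1; issue SUB r0<-Add1 | r0:Add1,r1:Add3,r2:7,r3:Add2
c5: CDB Add2=-6; issue ADD r1<-Add2 | r0:Add1,r1:Add2,r2:7,r3:-6
c6: issue MUL r1<-Mul1 | r0:Add1,r1:Mul1,r2:7,r3:-6
c7: CDB Add3=10 | r0:Add1,r1:Mul1,r2:7,r3:-6

STATUS = TAG Add1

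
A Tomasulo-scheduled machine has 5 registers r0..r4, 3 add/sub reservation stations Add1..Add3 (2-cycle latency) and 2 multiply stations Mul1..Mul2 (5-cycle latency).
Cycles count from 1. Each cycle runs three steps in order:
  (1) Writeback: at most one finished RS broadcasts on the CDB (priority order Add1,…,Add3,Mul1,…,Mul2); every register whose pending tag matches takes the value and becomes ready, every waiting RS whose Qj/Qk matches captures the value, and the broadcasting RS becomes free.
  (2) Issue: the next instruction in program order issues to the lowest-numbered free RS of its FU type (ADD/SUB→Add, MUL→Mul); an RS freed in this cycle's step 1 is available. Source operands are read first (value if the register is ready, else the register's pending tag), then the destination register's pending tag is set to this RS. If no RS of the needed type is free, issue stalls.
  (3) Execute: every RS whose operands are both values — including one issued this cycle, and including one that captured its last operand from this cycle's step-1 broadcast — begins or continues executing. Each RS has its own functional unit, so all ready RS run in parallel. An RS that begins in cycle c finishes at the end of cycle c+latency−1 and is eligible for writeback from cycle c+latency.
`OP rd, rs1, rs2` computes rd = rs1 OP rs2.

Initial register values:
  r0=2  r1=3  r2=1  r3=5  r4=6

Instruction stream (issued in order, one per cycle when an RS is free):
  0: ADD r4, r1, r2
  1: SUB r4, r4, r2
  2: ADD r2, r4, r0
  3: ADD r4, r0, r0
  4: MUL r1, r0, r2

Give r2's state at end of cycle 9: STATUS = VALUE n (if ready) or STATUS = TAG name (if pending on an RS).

STATUS = VALUE 5

c1: issue ADD r4<-Add1 | r0:2,r1:3,r2:1,r3:5,r4:Add1
c2: issue SUB r4<-Add2 | r0:2,r1:3,r2:1,r3:5,r4:Add2
c3: CDB Add1=4; issue ADD r2<-Add1 | r0:2,r1:3,r2:Add1,r3:5,r4:Add2
c4: issue ADD r4<-Add3 | r0:2,r1:3,r2:Add1,r3:5,r4:Add3
c5: CDB Add2=3; issue MUL r1<-Mul1 | r0:2,r1:Mul1,r2:Add1,r3:5,r4:Add3
c6: CDB Add3=4 | r0:2,r1:Mul1,r2:Add1,r3:5,r4:4
c7: CDB Add1=5 | r0:2,r1:Mul1,r2:5,r3:5,r4:4
c8: - | r0:2,r1:Mul1,r2:5,r3:5,r4:4
c9: - | r0:2,r1:Mul1,r2:5,r3:5,r4:4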